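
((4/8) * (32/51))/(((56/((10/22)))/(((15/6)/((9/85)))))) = 125/2079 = 0.06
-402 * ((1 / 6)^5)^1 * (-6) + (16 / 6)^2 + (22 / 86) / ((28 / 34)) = 502699 / 65016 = 7.73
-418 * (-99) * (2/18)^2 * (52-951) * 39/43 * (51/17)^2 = -161210478/43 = -3749080.88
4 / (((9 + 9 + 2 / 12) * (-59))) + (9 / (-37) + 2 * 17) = 8031431 / 237947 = 33.75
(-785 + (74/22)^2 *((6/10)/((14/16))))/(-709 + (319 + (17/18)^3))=19196722008/9611616245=2.00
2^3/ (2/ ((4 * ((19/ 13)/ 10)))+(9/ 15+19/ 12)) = 9120/ 6389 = 1.43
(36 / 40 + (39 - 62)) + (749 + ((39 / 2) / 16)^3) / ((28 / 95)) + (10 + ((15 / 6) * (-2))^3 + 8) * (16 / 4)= 9621368973 / 4587520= 2097.29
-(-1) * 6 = 6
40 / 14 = 20 / 7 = 2.86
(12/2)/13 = 6/13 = 0.46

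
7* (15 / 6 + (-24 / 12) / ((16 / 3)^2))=2177 / 128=17.01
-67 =-67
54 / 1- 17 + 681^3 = 315821278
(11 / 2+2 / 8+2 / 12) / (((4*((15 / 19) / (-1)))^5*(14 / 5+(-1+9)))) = -175803029 / 100776960000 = -0.00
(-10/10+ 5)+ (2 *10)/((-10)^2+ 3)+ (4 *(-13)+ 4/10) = -24414/515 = -47.41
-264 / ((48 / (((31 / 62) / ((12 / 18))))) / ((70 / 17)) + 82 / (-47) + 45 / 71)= -10277960 / 561861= -18.29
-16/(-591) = 16/591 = 0.03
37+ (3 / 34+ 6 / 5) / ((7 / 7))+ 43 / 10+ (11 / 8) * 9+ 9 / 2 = 8087 / 136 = 59.46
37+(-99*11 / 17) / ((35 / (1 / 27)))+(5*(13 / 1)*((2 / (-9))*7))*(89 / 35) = -220.18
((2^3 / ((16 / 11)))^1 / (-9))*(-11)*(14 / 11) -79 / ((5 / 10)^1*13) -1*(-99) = 11162 / 117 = 95.40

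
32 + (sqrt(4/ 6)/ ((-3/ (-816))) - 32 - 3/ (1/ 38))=-114 + 272 * sqrt(6)/ 3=108.09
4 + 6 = 10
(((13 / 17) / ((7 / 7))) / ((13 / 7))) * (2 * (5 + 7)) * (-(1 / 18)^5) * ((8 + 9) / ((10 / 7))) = -49 / 787320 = -0.00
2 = 2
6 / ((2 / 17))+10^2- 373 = -222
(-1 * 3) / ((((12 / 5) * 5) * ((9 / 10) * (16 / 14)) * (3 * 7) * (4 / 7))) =-35 / 1728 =-0.02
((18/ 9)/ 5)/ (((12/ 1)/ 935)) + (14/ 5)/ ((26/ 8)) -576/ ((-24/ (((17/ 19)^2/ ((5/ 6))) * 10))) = 36969731/ 140790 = 262.59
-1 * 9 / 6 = -3 / 2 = -1.50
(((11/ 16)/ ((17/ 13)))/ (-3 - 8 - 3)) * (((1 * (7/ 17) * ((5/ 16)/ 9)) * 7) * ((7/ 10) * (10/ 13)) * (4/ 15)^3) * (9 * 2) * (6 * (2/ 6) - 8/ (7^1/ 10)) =847/ 130050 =0.01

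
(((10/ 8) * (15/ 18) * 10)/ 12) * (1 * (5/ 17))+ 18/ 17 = 3217/ 2448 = 1.31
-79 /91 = -0.87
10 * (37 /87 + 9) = 8200 /87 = 94.25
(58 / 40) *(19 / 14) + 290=81751 / 280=291.97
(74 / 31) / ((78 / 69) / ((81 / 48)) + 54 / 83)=1907091 / 1054961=1.81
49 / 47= 1.04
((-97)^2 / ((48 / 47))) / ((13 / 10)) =2211115 / 312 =7086.91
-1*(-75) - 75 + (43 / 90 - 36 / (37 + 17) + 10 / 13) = 679 / 1170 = 0.58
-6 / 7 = -0.86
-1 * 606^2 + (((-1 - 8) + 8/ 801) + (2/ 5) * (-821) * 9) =-1482653363/ 4005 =-370200.59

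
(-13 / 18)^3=-2197 / 5832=-0.38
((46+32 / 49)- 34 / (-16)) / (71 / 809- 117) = -15468889 / 37076144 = -0.42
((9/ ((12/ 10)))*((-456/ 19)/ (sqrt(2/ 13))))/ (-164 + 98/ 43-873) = 0.44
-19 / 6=-3.17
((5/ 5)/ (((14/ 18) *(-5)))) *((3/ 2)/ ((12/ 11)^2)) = -363/ 1120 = -0.32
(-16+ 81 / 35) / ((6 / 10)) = -479 / 21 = -22.81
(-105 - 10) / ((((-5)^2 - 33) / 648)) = 9315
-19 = -19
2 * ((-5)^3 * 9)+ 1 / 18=-2249.94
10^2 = 100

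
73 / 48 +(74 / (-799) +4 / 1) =208183 / 38352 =5.43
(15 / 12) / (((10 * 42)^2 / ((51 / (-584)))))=-17 / 27471360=-0.00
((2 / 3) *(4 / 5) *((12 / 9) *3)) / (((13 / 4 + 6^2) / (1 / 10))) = 64 / 11775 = 0.01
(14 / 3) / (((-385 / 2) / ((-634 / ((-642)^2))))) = 0.00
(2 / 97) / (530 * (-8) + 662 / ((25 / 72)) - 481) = -50 / 6825017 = -0.00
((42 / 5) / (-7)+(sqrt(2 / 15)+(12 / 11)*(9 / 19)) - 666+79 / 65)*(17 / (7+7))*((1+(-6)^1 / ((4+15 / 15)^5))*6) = -205434909327 / 42453125+53023*sqrt(30) / 109375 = -4836.44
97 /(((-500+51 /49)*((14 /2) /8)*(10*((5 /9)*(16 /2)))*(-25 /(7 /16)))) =0.00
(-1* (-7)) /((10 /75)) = 105 /2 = 52.50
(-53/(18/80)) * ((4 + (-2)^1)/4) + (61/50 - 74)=-190.56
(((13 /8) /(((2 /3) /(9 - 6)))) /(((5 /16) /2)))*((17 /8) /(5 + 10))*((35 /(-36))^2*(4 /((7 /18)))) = 1547 /24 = 64.46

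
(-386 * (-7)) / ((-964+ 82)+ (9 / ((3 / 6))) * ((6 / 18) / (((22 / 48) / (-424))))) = -14861 / 35379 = -0.42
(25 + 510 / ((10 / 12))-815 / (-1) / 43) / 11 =28206 / 473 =59.63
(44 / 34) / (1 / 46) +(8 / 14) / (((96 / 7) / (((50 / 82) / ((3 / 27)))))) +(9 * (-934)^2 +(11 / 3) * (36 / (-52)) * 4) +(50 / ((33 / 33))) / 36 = 5122095947467 / 652392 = 7851254.99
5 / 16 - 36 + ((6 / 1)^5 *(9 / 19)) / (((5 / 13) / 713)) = 10378852891 / 1520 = 6828192.69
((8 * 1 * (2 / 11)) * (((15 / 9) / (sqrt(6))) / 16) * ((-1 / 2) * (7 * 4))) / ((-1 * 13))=35 * sqrt(6) / 1287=0.07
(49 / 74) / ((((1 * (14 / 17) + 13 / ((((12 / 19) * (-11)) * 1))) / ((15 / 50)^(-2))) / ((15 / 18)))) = -4581500 / 782883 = -5.85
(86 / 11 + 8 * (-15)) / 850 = -617 / 4675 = -0.13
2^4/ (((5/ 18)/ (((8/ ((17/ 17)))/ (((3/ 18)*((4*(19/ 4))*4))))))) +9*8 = 10296/ 95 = 108.38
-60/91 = -0.66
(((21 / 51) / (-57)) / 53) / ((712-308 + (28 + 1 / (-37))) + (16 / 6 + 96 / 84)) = -1813 / 5796544757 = -0.00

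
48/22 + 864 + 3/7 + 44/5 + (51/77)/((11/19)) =3712208/4235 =876.55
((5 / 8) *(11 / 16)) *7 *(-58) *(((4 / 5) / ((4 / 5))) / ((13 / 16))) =-11165 / 52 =-214.71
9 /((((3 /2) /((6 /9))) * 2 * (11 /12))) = 24 /11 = 2.18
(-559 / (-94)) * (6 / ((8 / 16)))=3354 / 47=71.36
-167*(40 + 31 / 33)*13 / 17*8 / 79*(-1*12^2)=1126280064 / 14773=76239.09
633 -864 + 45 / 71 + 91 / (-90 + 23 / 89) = -18744343 / 81011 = -231.38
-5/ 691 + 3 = 2068/ 691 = 2.99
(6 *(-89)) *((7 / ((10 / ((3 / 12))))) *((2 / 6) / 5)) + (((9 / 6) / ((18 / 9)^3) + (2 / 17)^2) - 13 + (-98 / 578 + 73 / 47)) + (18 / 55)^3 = -636740145809 / 36157946000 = -17.61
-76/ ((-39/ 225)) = 5700/ 13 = 438.46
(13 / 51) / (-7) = -13 / 357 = -0.04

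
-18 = -18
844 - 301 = 543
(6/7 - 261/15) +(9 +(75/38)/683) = -6849231/908390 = -7.54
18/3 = 6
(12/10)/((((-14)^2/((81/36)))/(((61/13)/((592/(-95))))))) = -31293/3016832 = -0.01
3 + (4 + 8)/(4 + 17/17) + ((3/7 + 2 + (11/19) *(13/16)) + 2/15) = 269159/31920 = 8.43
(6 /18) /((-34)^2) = 1 /3468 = 0.00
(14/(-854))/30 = -1/1830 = -0.00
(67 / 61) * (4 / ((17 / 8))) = 2144 / 1037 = 2.07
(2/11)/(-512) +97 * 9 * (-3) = -7375105/2816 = -2619.00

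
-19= -19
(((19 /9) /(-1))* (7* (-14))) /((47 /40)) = 74480 /423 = 176.08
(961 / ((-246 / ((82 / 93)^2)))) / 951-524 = -13454830 / 25677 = -524.00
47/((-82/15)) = -705/82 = -8.60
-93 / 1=-93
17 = 17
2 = 2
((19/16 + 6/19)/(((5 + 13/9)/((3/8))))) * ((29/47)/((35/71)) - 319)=-27799767/1000160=-27.80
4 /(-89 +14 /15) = -60 /1321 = -0.05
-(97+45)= -142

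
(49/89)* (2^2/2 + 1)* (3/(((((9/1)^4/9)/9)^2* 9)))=49/583929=0.00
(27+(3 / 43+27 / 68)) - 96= -200391 / 2924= -68.53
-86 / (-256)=43 / 128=0.34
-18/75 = -6/25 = -0.24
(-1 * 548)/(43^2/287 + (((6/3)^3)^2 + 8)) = -157276/22513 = -6.99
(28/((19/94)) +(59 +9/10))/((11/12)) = 226206/1045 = 216.47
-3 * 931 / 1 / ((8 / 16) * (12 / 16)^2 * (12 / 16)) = -119168 / 9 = -13240.89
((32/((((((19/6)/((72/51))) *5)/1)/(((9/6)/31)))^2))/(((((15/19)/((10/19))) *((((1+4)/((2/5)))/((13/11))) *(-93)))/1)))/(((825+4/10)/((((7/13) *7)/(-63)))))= 0.00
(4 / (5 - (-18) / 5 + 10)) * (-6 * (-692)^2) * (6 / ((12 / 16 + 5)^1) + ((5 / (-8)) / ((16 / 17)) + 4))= -1929372985 / 713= -2705992.97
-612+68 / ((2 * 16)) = -4879 / 8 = -609.88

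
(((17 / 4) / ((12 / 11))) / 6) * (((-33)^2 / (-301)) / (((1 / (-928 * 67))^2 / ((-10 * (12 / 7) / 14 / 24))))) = 6833804729840 / 14749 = 463340208.14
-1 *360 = -360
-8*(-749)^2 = -4488008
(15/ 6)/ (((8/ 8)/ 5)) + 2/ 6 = 12.83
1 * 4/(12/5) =5/3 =1.67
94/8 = 47/4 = 11.75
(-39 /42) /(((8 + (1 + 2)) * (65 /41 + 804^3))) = -533 /3281502391706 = -0.00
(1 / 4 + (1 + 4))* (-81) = -425.25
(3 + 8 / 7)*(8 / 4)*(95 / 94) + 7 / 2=7813 / 658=11.87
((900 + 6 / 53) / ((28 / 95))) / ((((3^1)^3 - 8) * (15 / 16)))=63608 / 371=171.45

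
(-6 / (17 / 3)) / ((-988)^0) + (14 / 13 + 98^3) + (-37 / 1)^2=208305985 / 221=942561.02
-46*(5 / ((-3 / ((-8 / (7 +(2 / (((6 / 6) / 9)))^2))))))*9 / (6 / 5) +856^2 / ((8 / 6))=181897112 / 331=549538.10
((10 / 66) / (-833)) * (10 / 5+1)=-5 / 9163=-0.00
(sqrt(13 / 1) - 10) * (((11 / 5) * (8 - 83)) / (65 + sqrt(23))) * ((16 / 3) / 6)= -1300 * sqrt(13) / 573 - 200 * sqrt(23) / 573 + 20 * sqrt(299) / 573 + 13000 / 573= 13.44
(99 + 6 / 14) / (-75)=-232 / 175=-1.33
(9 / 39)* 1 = 3 / 13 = 0.23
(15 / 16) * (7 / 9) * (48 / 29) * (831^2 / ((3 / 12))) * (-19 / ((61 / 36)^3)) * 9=-771318407543040 / 6582449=-117178030.17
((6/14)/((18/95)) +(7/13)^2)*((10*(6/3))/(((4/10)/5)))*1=2264125/3549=637.96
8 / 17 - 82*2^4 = -22296 / 17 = -1311.53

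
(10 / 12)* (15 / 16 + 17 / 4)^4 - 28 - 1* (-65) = 251840597 / 393216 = 640.46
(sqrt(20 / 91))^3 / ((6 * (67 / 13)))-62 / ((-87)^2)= -62 / 7569 + 20 * sqrt(455) / 128037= -0.00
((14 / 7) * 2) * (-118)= -472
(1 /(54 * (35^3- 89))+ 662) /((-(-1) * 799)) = 1529513929 /1846044756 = 0.83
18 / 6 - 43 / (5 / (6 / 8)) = -69 / 20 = -3.45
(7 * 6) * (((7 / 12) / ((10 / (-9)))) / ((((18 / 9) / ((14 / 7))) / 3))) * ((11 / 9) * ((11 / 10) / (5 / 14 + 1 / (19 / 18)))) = -2365671 / 34700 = -68.17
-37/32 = -1.16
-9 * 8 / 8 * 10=-90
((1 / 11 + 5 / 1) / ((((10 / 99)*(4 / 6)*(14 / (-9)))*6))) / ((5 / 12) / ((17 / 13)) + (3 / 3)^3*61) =-8262 / 62545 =-0.13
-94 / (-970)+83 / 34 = 2.54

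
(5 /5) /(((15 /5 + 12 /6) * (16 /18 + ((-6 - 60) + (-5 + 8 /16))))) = -18 /6265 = -0.00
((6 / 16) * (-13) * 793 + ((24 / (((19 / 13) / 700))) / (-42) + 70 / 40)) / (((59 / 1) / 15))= -9434205 / 8968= -1051.99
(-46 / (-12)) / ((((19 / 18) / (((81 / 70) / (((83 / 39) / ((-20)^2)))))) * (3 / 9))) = 26156520 / 11039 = 2369.46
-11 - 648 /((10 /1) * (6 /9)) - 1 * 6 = -114.20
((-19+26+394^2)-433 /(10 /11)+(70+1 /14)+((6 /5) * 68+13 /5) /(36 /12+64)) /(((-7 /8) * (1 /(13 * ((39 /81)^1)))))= -490904677952 /443205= -1107624.41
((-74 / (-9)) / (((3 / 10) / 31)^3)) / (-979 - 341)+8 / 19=-1047089498 / 152361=-6872.42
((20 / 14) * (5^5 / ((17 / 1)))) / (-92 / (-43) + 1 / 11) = 2956250 / 25109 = 117.74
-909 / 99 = -101 / 11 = -9.18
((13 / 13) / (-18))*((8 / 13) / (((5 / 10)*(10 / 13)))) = -4 / 45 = -0.09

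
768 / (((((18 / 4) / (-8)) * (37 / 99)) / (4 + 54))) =-7839744 / 37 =-211884.97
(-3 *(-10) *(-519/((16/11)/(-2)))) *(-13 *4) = -1113255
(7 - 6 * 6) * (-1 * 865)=25085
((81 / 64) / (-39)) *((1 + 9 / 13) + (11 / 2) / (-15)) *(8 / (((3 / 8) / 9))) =-13959 / 1690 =-8.26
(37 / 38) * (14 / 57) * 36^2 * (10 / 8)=387.42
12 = 12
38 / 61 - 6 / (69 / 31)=-2908 / 1403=-2.07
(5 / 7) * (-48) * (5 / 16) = -75 / 7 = -10.71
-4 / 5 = -0.80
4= 4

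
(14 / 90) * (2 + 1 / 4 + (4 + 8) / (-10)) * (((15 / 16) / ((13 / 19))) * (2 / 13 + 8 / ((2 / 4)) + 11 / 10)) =2088233 / 540800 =3.86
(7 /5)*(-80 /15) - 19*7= -2107 /15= -140.47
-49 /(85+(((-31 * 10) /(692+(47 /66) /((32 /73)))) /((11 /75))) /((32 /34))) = -2050909 /3422185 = -0.60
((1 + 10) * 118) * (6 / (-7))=-7788 / 7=-1112.57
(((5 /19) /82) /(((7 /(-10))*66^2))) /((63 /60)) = -125 /124704657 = -0.00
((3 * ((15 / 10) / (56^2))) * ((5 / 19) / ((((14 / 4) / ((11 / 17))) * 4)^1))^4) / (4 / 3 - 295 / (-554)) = 68437524375 / 4066305952969094460416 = 0.00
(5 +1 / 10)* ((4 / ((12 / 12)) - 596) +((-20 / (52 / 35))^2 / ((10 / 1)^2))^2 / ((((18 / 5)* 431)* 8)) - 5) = -287843359098011 / 94539194880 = -3044.70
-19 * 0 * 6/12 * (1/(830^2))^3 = 0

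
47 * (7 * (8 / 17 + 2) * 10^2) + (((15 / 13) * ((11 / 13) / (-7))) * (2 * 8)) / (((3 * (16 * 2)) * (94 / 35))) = 43902544925 / 540124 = 81282.34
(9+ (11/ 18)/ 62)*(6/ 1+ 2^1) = 20110/ 279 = 72.08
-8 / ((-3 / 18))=48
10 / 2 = 5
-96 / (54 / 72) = -128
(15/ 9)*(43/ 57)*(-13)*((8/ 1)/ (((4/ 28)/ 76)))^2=-2664596480/ 9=-296066275.56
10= 10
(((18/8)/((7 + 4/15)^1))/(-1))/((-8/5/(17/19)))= 11475/66272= 0.17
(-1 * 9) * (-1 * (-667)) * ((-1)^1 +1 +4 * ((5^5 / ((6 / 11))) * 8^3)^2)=-206609920000000000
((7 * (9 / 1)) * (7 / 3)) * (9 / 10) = 1323 / 10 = 132.30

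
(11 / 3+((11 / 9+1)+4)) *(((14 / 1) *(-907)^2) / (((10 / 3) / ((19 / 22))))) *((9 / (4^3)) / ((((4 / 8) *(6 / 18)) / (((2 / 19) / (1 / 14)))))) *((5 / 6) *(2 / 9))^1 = 3587572289 / 528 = 6794644.49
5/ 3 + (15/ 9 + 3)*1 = 19/ 3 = 6.33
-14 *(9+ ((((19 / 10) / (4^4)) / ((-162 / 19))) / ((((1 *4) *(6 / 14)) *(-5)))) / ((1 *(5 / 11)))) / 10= -7838402579 / 622080000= -12.60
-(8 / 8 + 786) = -787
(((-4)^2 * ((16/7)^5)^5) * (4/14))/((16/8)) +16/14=20282409614380219381258970492472/9387480337647754305649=2160580782.58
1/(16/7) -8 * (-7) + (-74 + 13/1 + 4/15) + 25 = 4969/240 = 20.70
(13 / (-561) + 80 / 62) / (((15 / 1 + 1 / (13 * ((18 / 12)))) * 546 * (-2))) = -22037 / 285838476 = -0.00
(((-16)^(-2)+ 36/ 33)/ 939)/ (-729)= -3083/ 1927639296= -0.00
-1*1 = -1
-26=-26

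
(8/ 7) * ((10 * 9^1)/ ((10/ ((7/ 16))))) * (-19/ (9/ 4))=-38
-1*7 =-7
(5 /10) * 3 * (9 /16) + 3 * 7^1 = 699 /32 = 21.84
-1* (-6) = 6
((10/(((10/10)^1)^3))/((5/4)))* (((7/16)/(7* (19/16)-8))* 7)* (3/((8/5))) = 147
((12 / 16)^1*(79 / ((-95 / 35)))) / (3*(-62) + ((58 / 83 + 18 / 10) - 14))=32785 / 296628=0.11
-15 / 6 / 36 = -5 / 72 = -0.07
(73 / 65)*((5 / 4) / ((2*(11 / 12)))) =219 / 286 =0.77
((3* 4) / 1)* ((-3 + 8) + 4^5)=12348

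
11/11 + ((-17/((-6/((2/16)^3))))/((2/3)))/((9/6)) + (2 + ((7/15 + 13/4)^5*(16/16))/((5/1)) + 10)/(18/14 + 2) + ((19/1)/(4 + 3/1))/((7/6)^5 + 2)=122745966490371761/2531962314000000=48.48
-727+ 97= -630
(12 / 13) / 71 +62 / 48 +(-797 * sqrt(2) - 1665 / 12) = -797 * sqrt(2) - 3044689 / 22152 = -1264.57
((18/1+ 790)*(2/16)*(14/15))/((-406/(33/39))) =-1111/5655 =-0.20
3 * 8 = 24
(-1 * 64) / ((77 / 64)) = -4096 / 77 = -53.19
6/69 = 2/23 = 0.09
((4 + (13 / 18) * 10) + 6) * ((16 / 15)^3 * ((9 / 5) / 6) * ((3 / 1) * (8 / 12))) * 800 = 4063232 / 405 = 10032.67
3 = 3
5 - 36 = -31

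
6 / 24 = 1 / 4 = 0.25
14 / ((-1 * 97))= -14 / 97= -0.14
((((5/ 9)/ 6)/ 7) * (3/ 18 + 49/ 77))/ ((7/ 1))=265/ 174636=0.00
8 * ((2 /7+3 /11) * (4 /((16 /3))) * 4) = 1032 /77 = 13.40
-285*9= -2565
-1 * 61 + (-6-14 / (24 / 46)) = -563 / 6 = -93.83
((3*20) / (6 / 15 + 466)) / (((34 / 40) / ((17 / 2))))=750 / 583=1.29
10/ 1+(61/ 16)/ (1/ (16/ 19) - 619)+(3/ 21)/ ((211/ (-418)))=141779423/ 14600145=9.71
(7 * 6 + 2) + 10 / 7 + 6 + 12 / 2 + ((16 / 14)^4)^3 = 863604827422 / 13841287201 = 62.39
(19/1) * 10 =190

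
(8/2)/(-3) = -4/3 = -1.33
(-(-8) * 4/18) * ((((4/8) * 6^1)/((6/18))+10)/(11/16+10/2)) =4864/819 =5.94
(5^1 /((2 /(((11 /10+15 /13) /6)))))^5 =2159424884693 /2956466552832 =0.73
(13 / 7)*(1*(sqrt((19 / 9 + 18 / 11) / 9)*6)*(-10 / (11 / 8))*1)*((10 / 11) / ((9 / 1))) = -20800*sqrt(4081) / 251559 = -5.28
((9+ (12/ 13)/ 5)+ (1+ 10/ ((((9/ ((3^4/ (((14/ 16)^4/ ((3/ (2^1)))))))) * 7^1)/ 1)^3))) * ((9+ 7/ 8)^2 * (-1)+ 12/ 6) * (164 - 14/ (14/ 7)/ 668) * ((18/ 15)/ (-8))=22709540553274077009737283/ 26385807457500807680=860672.56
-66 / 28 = -33 / 14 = -2.36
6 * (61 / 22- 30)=-163.36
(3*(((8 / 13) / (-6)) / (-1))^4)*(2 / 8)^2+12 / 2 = 4626898 / 771147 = 6.00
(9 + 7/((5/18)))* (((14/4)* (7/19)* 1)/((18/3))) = 147/20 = 7.35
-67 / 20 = -3.35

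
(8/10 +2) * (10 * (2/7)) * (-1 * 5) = -40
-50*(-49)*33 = 80850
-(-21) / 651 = 1 / 31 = 0.03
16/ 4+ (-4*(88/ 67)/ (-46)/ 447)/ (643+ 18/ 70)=31016505236/ 7754125539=4.00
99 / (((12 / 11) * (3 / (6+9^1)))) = 453.75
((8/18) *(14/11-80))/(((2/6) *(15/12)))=-13856/165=-83.98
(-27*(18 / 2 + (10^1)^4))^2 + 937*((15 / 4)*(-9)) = 292124989701 / 4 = 73031247425.25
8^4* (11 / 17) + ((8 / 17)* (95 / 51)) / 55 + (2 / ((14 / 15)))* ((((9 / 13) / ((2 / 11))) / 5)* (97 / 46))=211890178729 / 79843764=2653.81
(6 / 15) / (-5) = -2 / 25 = -0.08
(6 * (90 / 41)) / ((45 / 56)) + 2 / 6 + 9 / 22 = 46361 / 2706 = 17.13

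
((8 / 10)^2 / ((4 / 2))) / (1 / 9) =72 / 25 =2.88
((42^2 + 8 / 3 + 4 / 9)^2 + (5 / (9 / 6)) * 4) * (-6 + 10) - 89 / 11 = 11129277815 / 891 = 12490771.96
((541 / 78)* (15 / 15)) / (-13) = -541 / 1014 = -0.53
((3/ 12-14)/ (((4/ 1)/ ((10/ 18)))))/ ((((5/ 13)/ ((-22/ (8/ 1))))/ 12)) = 7865/ 48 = 163.85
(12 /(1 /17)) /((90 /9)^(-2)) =20400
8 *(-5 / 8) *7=-35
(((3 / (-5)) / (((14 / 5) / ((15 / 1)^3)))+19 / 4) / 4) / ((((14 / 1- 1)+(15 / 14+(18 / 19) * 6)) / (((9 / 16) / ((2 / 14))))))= -35.80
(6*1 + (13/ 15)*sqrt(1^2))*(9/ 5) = 309/ 25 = 12.36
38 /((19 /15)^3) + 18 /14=50499 /2527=19.98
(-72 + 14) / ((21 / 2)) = -5.52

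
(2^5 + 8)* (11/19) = 440/19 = 23.16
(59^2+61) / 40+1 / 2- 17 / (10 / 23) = 999 / 20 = 49.95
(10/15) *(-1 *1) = -2/3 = -0.67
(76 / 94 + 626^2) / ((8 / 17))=156554785 / 188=832738.22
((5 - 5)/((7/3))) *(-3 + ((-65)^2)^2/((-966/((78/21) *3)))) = 0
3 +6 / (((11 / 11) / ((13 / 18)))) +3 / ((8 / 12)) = 71 / 6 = 11.83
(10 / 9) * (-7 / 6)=-35 / 27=-1.30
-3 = -3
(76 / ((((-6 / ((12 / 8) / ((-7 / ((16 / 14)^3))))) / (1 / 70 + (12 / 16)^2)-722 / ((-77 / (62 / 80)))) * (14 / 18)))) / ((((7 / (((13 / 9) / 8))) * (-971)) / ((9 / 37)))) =-52655460 / 3318218043343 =-0.00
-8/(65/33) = -264/65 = -4.06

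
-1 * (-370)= 370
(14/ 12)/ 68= 0.02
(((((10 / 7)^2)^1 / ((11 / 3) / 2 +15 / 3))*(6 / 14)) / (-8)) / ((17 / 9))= -2025 / 239071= -0.01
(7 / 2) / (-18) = -7 / 36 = -0.19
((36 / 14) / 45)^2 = 0.00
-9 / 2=-4.50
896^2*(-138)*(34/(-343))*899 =9872783067.43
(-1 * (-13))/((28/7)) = 13/4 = 3.25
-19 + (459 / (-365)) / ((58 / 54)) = -213508 / 10585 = -20.17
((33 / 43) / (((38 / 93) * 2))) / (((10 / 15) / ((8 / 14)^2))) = 18414 / 40033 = 0.46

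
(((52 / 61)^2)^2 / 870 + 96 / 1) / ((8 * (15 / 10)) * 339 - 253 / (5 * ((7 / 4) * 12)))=4047441831776 / 171407676282043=0.02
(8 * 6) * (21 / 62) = 504 / 31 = 16.26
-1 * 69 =-69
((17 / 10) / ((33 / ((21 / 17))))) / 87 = 7 / 9570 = 0.00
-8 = -8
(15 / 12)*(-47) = -235 / 4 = -58.75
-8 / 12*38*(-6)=152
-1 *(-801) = 801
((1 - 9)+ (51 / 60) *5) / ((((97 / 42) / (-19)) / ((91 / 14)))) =77805 / 388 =200.53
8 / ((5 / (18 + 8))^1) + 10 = 51.60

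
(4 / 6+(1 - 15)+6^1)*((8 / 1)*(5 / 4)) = -220 / 3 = -73.33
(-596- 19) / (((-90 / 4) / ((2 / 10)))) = 82 / 15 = 5.47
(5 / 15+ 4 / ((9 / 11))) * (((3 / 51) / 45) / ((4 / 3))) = 0.01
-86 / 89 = -0.97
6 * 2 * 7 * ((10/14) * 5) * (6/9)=200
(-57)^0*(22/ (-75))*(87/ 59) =-638/ 1475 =-0.43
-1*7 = -7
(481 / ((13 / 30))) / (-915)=-74 / 61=-1.21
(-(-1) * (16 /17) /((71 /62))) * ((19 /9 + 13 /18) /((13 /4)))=1984 /2769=0.72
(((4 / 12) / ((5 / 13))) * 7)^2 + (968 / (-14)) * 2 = -159833 / 1575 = -101.48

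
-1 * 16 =-16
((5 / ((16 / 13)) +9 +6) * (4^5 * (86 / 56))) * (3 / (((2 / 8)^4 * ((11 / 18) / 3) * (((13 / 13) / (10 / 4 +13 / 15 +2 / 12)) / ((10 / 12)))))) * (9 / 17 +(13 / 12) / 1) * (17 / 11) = 829426417.19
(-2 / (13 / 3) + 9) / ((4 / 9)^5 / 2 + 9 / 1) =6554439 / 6915389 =0.95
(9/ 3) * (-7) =-21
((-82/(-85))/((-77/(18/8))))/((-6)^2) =-41/52360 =-0.00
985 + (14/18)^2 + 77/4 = 325573/324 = 1004.85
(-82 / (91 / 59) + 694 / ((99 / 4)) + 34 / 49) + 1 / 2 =-23.93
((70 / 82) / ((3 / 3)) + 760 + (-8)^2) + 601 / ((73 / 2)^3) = 13156363051 / 15949697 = 824.87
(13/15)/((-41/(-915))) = 793/41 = 19.34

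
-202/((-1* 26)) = 101/13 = 7.77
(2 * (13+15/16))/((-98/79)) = -17617/784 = -22.47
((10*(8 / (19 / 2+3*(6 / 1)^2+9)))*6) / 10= 96 / 253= 0.38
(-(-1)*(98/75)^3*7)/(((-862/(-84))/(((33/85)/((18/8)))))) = 4058419904/15455390625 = 0.26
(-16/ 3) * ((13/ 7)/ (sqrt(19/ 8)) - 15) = 80 - 416 * sqrt(38)/ 399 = 73.57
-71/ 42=-1.69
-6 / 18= -1 / 3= -0.33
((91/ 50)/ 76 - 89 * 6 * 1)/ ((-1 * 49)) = 2029109/ 186200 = 10.90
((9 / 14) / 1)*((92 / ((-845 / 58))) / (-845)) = 24012 / 4998175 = 0.00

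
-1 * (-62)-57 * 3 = -109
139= 139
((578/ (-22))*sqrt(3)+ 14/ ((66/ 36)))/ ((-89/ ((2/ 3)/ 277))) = -56/ 271183+ 578*sqrt(3)/ 813549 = 0.00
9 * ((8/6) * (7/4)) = 21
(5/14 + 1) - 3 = -23/14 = -1.64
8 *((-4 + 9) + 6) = 88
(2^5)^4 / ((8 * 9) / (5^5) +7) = 3276800000 / 21947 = 149305.14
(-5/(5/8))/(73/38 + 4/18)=-2736/733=-3.73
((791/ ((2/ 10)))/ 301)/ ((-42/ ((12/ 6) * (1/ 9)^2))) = -565/ 73143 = -0.01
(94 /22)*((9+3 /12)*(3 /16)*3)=15651 /704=22.23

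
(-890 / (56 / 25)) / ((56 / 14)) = -11125 / 112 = -99.33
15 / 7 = 2.14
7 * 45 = 315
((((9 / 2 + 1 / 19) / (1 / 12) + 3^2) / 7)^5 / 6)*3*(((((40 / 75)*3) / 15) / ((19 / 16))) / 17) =163.98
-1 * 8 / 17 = -8 / 17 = -0.47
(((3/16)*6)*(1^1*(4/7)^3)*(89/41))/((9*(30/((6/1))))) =0.01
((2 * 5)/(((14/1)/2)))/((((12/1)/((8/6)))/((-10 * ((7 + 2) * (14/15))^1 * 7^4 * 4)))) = -384160/3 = -128053.33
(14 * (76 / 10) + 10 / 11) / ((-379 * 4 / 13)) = -38363 / 41690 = -0.92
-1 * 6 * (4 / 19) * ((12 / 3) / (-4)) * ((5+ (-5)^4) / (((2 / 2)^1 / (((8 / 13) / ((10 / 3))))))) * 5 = 181440 / 247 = 734.57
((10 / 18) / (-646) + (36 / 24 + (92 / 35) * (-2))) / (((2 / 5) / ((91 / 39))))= -21.92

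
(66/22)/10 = 0.30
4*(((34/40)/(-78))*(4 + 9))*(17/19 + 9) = -1598/285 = -5.61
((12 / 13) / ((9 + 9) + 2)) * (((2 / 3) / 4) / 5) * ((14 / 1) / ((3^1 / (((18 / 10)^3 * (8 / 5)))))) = 13608 / 203125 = 0.07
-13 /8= -1.62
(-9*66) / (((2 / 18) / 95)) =-507870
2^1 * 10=20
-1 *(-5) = 5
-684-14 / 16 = -5479 / 8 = -684.88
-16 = -16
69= 69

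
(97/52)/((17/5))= 485/884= 0.55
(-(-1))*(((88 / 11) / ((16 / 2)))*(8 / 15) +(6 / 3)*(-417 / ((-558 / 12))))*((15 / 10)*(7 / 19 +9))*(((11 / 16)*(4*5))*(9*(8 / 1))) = 7965144 / 31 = 256940.13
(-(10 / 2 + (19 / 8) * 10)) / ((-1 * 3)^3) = 1.06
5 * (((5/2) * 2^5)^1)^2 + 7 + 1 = 32008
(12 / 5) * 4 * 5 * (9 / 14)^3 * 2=8748 / 343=25.50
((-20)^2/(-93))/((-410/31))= 40/123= 0.33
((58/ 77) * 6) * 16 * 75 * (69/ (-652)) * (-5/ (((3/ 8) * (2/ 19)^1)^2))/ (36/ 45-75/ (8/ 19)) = -924622080000/ 89024243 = -10386.18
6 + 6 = 12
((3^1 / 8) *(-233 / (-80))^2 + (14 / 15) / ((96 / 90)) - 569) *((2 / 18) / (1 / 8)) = -9641711 / 19200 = -502.17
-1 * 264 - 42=-306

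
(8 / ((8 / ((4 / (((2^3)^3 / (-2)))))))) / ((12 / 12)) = -1 / 64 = -0.02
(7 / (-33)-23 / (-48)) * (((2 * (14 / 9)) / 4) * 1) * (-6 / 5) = -0.25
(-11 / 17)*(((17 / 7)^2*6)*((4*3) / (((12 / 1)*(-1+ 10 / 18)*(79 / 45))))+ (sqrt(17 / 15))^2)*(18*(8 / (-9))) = -26583304 / 58065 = -457.82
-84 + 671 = 587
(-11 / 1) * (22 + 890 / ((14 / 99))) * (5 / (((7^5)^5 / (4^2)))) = -38903920 / 9387480337647754305649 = -0.00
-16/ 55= -0.29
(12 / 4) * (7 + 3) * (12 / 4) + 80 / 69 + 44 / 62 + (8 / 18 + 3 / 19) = 11274395 / 121923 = 92.47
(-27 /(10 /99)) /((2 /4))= -534.60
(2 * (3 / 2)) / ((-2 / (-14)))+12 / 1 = 33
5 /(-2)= -5 /2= -2.50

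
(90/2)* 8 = 360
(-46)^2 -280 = 1836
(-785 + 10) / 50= -31 / 2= -15.50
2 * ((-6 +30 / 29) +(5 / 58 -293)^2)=288609417 / 1682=171587.05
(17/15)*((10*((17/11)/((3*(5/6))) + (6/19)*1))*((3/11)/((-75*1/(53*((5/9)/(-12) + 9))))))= -425178296/23277375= -18.27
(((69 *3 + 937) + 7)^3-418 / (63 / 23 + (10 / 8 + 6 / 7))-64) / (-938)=-4759043744135 / 2927498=-1625635.18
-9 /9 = -1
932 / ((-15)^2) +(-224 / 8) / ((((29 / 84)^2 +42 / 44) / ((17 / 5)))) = -1584862772 / 18751275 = -84.52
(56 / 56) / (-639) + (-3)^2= 9.00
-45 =-45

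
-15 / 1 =-15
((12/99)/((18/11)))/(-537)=-0.00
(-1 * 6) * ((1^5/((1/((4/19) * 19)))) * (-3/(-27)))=-8/3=-2.67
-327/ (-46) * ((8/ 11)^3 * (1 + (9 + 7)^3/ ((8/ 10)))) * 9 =3858202368/ 30613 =126031.50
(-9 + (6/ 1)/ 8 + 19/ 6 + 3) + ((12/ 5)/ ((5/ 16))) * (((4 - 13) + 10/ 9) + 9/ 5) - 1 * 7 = -27923/ 500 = -55.85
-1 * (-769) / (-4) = -769 / 4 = -192.25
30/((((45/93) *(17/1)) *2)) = 31/17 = 1.82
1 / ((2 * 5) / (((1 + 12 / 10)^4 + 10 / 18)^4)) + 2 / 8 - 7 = 662082155591852481017 / 20022583007812500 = 33066.77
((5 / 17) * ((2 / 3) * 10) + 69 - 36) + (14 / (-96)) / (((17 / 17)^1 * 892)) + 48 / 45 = 43705423 / 1213120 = 36.03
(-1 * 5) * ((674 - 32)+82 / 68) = -109345 / 34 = -3216.03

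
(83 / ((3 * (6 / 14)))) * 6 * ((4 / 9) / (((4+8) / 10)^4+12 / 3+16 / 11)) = 7988750 / 349353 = 22.87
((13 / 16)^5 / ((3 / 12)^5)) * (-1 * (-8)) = 371293 / 128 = 2900.73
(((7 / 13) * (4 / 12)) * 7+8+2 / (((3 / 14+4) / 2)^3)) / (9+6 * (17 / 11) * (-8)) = -834394825 / 5743012977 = -0.15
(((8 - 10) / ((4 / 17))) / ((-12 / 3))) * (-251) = -4267 / 8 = -533.38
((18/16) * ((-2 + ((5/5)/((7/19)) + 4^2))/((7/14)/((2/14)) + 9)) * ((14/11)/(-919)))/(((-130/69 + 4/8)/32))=0.05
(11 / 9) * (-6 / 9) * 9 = -22 / 3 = -7.33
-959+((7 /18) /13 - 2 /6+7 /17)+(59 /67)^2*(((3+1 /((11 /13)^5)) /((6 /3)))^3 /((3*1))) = -71167765586053522293562667 /74594131455312278494542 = -954.07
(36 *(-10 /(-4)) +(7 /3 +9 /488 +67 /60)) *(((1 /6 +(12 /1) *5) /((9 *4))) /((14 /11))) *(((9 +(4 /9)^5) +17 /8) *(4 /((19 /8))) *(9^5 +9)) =274387987860049877 /2017113840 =136029996.14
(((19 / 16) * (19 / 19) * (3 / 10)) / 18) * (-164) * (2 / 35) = -779 / 4200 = -0.19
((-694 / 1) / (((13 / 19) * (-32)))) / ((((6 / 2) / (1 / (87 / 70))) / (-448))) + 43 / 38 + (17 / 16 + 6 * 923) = 1786181947 / 1031472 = 1731.68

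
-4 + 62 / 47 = -126 / 47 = -2.68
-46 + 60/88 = -997/22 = -45.32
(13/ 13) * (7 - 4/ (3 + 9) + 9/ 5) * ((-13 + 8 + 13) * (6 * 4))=1625.60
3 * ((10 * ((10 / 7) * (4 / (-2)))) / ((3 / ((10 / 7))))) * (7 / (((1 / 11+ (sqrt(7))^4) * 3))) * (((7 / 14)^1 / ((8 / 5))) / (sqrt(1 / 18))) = -1375 * sqrt(2) / 756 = -2.57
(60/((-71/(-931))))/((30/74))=137788/71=1940.68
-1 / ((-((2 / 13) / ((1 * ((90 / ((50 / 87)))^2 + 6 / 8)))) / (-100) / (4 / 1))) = -63763206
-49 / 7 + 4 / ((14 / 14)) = -3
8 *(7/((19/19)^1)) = 56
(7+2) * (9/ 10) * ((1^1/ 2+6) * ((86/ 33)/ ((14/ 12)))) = 45279/ 385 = 117.61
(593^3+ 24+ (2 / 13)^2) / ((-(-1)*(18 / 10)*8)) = 58735353155 / 4056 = 14481102.85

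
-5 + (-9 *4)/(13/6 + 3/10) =-725/37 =-19.59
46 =46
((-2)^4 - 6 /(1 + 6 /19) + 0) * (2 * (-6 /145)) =-3432 /3625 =-0.95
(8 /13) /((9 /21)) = 56 /39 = 1.44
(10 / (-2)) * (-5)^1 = 25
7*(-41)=-287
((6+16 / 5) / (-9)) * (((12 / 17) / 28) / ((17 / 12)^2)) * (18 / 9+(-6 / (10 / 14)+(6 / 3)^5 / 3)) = -47104 / 859775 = -0.05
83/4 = 20.75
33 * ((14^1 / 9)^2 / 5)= 2156 / 135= 15.97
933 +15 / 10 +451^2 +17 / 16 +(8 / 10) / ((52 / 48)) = 212510793 / 1040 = 204337.30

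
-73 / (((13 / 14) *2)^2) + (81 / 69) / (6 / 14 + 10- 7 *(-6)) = -30161516 / 1426529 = -21.14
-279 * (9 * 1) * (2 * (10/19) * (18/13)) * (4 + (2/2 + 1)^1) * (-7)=37966320/247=153709.80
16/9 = 1.78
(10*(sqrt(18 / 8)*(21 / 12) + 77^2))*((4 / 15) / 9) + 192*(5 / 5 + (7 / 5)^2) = 1569941 / 675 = 2325.84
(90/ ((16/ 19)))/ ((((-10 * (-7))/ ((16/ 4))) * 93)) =57/ 868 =0.07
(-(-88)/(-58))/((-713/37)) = 1628/20677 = 0.08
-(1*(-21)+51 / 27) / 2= 86 / 9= 9.56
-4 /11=-0.36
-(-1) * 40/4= 10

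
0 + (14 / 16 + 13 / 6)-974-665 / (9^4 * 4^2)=-101927987 / 104976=-970.96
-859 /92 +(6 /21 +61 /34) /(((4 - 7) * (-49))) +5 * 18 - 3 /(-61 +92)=1340053315 /16630012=80.58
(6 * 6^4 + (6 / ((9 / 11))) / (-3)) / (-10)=-34981 / 45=-777.36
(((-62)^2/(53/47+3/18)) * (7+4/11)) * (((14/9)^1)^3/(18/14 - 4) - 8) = -46979461376/228855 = -205280.47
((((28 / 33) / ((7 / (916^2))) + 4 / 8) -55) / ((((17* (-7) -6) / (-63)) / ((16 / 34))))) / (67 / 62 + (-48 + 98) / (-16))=-11792.87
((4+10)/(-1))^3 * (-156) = 428064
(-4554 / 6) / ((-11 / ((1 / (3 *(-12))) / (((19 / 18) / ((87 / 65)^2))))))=-522261 / 160550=-3.25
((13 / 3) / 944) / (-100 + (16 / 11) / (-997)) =-142571 / 3105899712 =-0.00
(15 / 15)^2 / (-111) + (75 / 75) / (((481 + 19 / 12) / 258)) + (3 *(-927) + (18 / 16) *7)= -14257837265 / 5142408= -2772.60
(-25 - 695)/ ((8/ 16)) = -1440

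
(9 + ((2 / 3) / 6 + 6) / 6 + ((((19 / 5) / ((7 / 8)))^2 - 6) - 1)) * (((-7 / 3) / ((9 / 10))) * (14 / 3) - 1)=-1535575751 / 5358150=-286.59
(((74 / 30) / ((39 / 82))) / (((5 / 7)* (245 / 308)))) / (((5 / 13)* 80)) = 16687 / 56250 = 0.30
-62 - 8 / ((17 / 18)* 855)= -62.01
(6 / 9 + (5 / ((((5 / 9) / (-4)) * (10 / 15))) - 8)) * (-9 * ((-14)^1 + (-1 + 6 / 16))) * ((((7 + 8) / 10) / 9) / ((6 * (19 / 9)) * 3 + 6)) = -2691 / 88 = -30.58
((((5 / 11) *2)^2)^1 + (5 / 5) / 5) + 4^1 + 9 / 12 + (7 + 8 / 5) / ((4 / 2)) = 4877 / 484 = 10.08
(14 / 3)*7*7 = 686 / 3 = 228.67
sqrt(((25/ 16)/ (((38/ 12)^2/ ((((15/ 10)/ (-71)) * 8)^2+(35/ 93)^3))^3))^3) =12143517545091915930249562720327921000 * sqrt(30872306319)/ 2721306971977348214052715328491497830681808076068447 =0.00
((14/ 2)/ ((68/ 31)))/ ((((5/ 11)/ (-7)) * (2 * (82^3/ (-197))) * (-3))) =-3291673/ 1124790720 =-0.00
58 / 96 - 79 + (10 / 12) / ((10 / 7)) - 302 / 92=-29843 / 368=-81.10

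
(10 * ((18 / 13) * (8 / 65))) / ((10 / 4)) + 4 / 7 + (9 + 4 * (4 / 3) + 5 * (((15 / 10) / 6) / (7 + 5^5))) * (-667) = -24426806801 / 2555280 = -9559.35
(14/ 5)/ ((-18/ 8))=-56/ 45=-1.24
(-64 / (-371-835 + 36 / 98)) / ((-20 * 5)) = -196 / 369225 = -0.00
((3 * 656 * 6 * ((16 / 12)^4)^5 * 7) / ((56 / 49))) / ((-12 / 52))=-114863780730503168 / 1162261467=-98827831.77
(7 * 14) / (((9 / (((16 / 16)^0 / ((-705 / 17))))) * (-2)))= 833 / 6345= 0.13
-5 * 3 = -15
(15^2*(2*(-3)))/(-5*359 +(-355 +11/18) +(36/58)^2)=20436300/32531617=0.63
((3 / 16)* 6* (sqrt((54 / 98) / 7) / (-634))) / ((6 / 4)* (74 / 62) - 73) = 837* sqrt(21) / 548625560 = 0.00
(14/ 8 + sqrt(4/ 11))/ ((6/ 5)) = 5*sqrt(11)/ 33 + 35/ 24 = 1.96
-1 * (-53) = 53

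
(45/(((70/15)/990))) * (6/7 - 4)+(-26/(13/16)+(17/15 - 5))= -22078612/735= -30038.93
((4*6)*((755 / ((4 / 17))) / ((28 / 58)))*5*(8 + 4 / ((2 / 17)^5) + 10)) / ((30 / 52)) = 6871093738795 / 28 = 245396204956.96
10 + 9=19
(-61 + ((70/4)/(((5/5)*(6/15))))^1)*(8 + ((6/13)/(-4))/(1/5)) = -13317/104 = -128.05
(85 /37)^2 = 7225 /1369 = 5.28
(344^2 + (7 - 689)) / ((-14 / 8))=-470616 / 7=-67230.86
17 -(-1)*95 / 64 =1183 / 64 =18.48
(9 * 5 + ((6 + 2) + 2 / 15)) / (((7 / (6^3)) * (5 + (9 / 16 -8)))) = -306048 / 455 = -672.63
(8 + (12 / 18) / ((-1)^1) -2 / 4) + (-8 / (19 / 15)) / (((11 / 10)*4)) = 5.40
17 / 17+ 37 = 38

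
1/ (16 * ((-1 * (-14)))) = 1/ 224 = 0.00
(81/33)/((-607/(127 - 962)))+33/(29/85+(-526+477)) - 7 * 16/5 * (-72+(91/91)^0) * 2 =39961690433/12552760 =3183.50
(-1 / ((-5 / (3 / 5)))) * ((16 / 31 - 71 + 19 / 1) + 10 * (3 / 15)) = -4602 / 775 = -5.94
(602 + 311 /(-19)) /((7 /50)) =556350 /133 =4183.08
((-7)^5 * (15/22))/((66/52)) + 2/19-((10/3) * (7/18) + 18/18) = -560565419/62073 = -9030.74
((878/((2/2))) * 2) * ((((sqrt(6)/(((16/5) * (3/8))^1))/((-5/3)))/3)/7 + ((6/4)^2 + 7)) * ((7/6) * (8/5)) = 454804/15 - 3512 * sqrt(6)/45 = 30129.10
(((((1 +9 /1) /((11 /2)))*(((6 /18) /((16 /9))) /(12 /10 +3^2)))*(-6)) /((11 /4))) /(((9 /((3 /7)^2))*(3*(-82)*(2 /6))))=75 /4132513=0.00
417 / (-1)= -417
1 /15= 0.07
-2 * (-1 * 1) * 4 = 8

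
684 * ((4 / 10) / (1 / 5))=1368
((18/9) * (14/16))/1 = 1.75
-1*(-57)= 57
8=8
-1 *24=-24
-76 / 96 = -19 / 24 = -0.79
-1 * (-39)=39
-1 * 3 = -3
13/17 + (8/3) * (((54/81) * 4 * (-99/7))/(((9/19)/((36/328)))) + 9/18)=-310379/14637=-21.21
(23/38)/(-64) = -23/2432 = -0.01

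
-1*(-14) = 14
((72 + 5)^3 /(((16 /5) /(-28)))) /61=-15978655 /244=-65486.29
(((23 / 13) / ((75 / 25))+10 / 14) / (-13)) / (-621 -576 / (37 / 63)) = 13172 / 210331485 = 0.00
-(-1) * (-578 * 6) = -3468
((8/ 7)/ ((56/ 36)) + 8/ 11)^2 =620944/ 290521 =2.14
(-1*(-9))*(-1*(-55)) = 495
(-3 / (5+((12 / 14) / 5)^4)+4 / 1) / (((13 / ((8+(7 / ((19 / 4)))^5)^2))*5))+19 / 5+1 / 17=790631673322067179091144 / 50841163127063728234205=15.55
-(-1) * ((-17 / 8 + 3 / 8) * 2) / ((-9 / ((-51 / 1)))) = -119 / 6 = -19.83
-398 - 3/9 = -1195/3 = -398.33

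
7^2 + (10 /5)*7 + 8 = 71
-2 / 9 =-0.22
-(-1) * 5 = 5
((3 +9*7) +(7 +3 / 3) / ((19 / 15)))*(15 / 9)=2290 / 19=120.53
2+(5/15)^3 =55/27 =2.04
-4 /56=-1 /14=-0.07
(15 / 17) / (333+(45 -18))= 1 / 408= 0.00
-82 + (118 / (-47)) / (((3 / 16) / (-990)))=619186 / 47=13174.17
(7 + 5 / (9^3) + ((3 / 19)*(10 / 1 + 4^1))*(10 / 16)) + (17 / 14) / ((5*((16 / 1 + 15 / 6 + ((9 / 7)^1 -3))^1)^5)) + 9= 3452319676006597963 / 198541105747312500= 17.39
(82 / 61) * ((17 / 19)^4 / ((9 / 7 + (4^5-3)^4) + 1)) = 47941054 / 60470734979656378523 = 0.00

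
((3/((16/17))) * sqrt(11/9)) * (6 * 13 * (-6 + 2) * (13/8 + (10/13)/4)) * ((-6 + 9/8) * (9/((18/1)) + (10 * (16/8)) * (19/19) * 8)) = 120670641 * sqrt(11)/256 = 1563356.40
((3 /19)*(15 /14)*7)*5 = 225 /38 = 5.92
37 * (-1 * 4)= -148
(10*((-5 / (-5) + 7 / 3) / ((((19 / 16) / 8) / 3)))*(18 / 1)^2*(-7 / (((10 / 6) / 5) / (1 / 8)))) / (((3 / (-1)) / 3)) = 10886400 / 19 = 572968.42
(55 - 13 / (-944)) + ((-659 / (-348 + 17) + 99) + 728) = 276219647 / 312464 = 884.00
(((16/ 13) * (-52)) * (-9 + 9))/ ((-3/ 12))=0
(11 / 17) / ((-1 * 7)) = -11 / 119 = -0.09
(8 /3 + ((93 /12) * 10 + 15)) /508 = 571 /3048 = 0.19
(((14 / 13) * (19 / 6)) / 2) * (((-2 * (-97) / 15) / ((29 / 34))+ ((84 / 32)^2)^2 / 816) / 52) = 981125372101 / 1965694648320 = 0.50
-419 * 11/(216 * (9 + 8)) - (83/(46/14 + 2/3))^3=-34011001/3672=-9262.26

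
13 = 13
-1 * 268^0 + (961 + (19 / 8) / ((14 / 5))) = 107615 / 112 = 960.85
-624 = -624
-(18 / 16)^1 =-9 / 8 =-1.12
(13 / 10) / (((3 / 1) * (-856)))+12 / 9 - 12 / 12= 2849 / 8560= 0.33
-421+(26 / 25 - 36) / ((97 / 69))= -1081231 / 2425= -445.87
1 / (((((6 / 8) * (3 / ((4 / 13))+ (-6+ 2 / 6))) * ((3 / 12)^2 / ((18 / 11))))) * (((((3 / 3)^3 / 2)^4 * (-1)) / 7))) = -73728 / 77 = -957.51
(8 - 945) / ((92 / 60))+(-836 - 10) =-33513 / 23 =-1457.09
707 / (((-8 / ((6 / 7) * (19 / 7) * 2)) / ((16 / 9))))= -15352 / 21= -731.05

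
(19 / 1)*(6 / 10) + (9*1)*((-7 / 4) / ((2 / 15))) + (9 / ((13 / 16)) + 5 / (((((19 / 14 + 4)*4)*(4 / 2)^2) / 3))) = -95.47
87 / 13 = 6.69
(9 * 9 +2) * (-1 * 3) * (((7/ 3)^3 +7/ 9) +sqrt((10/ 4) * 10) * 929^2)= -9670404617/ 9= -1074489401.89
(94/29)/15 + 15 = 6619/435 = 15.22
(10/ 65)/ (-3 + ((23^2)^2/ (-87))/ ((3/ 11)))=-261/ 20013721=-0.00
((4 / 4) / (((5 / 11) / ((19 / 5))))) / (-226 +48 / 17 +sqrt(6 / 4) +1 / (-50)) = -449376334 / 11997152113 - 3020050 * sqrt(6) / 35991456339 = -0.04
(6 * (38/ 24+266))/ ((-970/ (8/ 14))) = -3211/ 3395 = -0.95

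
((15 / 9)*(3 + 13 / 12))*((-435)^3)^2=184441700081953125 / 4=46110425020488281.25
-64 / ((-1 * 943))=64 / 943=0.07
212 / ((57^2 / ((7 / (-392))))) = -53 / 45486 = -0.00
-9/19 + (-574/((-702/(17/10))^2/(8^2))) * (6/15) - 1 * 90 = -26498029547/292602375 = -90.56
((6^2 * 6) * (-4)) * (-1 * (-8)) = -6912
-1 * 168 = -168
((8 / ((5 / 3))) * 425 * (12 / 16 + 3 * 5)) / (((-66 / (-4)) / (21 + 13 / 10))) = 477666 / 11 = 43424.18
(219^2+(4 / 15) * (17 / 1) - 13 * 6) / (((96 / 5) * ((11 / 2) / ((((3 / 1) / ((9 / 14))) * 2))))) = 4232.48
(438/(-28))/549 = -73/2562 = -0.03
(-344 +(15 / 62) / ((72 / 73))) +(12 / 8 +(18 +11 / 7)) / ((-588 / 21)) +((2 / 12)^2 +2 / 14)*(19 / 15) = -1129632929 / 3281040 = -344.29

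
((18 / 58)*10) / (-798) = -15 / 3857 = -0.00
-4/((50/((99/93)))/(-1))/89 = 66/68975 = 0.00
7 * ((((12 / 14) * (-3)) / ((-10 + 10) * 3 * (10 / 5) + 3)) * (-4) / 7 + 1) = 73 / 7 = 10.43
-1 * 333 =-333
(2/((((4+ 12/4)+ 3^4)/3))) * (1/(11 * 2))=3/968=0.00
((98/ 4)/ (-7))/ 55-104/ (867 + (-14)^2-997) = -541/ 330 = -1.64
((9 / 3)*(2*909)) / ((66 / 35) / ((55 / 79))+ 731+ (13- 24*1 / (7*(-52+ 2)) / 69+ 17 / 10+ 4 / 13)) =7.28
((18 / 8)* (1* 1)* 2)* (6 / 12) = 9 / 4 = 2.25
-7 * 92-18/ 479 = -308494/ 479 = -644.04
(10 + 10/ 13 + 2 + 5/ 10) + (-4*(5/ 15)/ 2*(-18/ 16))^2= 2877/ 208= 13.83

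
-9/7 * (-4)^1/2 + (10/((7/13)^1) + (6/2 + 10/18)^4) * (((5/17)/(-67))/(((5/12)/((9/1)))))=-27789862/1937439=-14.34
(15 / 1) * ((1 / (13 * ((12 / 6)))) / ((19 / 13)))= 15 / 38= 0.39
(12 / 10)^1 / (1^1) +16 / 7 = 122 / 35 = 3.49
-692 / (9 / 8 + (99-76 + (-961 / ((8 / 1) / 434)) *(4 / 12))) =16608 / 416495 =0.04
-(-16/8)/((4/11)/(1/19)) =11/38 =0.29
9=9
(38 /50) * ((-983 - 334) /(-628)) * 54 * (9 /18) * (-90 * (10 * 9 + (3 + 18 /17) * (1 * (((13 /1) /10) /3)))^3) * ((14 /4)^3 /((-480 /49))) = 129301888836285310672359 /9873164800000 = 13096296016.07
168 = 168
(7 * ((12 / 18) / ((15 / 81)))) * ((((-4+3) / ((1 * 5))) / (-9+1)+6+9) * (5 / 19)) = 37863 / 380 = 99.64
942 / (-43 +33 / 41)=-19311 / 865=-22.32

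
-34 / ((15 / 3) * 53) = -34 / 265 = -0.13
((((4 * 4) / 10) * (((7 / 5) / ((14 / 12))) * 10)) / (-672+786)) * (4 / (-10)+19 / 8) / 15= 158 / 7125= 0.02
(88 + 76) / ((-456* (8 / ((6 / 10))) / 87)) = -2.35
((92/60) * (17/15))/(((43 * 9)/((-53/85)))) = -1219/435375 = -0.00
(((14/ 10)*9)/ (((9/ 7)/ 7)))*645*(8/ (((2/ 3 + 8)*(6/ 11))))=973434/ 13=74879.54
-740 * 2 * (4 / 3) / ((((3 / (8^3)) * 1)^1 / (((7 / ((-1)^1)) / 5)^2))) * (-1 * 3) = 29704192 / 15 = 1980279.47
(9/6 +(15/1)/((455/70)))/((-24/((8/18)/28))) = -11/4368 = -0.00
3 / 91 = 0.03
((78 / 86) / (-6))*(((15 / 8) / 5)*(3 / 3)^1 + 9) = -975 / 688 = -1.42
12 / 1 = 12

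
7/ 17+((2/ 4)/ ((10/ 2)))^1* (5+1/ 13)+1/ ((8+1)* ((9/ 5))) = 0.98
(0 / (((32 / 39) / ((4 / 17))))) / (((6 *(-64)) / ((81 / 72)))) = 0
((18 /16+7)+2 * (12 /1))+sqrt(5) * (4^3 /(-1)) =257 /8 -64 * sqrt(5) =-110.98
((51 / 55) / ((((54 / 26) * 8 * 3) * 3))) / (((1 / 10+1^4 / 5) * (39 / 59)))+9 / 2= 145345 / 32076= 4.53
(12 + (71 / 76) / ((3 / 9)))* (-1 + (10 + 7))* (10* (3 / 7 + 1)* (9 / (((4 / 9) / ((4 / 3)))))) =12150000 / 133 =91353.38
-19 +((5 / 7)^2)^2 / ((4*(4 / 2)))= -364327 / 19208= -18.97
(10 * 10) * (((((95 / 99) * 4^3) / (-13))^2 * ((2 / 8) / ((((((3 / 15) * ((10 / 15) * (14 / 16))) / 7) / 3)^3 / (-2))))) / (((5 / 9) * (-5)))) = 47908454400000 / 20449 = 2342826270.23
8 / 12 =2 / 3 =0.67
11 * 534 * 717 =4211658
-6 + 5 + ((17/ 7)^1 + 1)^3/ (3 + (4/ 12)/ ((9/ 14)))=340663/ 32585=10.45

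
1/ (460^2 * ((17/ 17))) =1/ 211600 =0.00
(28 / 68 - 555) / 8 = -69.32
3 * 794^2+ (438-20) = 1891726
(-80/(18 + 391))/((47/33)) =-2640/19223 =-0.14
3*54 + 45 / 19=3123 / 19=164.37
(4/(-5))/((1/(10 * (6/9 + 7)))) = -184/3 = -61.33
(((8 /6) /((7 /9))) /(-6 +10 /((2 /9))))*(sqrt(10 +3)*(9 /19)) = 36*sqrt(13) /1729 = 0.08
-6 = -6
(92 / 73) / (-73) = -92 / 5329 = -0.02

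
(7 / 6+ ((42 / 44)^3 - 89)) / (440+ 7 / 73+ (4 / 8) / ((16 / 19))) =-811165780 / 4110597843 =-0.20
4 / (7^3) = 4 / 343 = 0.01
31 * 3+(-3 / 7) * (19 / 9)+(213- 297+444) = 9494 / 21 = 452.10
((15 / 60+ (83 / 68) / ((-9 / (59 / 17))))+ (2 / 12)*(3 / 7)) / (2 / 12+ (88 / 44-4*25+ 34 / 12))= 0.00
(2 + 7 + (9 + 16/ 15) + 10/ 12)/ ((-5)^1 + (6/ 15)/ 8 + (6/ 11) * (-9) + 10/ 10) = -4378/ 1949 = -2.25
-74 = -74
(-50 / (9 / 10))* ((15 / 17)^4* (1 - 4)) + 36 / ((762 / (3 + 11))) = 1078578264 / 10607167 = 101.68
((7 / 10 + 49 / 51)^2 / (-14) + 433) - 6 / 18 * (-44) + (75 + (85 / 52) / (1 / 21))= 3765392519 / 6762600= 556.80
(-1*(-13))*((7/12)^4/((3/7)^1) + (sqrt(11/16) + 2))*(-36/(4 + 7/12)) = -1835899/7920 - 1404*sqrt(11)/55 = -316.47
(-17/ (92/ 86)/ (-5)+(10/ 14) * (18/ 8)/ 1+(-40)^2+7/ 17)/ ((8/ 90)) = 790816437/ 43792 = 18058.47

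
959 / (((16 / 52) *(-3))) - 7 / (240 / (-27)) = -249151 / 240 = -1038.13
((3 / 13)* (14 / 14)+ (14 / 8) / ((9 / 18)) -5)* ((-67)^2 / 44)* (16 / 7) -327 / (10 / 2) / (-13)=-132381 / 455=-290.95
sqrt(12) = 2 * sqrt(3) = 3.46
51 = 51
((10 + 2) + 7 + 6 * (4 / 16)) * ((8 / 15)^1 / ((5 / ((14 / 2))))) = 1148 / 75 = 15.31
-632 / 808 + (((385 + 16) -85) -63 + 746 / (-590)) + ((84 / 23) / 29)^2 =3326715134093 / 13255467755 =250.97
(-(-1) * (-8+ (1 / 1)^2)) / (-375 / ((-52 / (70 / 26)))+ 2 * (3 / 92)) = -108836 / 302889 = -0.36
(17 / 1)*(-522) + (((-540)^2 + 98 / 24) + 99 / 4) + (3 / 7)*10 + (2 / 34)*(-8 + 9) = 201890053 / 714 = 282759.18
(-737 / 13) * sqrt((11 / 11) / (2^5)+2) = -737 * sqrt(130) / 104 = -80.80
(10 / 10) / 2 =1 / 2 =0.50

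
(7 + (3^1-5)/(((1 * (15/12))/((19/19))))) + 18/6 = 42/5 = 8.40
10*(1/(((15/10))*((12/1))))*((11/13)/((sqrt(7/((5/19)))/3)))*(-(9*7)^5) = -2599238565*sqrt(665)/247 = -271368860.75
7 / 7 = 1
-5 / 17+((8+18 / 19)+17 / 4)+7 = 25715 / 1292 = 19.90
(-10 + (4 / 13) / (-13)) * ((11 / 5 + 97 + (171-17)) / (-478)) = 5.31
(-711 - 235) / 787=-946 / 787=-1.20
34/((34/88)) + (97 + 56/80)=1857/10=185.70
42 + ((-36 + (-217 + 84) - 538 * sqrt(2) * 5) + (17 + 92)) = -2690 * sqrt(2) - 18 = -3822.23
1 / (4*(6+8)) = 1 / 56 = 0.02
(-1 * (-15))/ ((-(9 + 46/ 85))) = -1275/ 811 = -1.57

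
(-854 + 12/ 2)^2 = 719104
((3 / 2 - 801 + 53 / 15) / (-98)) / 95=23879 / 279300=0.09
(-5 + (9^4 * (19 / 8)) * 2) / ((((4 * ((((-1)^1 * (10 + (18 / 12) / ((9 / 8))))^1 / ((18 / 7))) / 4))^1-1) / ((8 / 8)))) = -3365253 / 584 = -5762.42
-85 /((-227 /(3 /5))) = 51 /227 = 0.22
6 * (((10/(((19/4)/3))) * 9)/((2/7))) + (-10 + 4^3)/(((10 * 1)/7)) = 116991/95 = 1231.48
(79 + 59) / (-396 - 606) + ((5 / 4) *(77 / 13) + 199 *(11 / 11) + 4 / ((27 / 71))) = 50829061 / 234468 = 216.78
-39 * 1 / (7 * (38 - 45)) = 39 / 49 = 0.80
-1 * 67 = -67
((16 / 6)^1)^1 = 8 / 3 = 2.67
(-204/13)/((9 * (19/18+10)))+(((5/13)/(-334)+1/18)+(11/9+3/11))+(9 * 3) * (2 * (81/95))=14825719583/312556365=47.43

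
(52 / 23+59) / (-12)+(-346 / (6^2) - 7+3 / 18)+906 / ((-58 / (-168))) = 62496665 / 24012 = 2602.73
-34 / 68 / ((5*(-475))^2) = -1 / 11281250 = -0.00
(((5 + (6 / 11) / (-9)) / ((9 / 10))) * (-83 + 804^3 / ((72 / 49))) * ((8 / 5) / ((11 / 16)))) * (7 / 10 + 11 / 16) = 6826073098736 / 1089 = 6268203029.14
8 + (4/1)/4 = 9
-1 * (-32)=32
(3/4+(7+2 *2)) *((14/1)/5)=329/10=32.90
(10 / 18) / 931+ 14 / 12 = 1.17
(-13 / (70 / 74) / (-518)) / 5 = 13 / 2450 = 0.01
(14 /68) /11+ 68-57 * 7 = -123787 /374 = -330.98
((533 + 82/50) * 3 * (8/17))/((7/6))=646.96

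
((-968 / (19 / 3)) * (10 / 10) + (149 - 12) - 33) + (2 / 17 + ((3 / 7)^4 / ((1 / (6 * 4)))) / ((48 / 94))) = -36557277 / 775523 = -47.14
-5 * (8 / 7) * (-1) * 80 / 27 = 3200 / 189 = 16.93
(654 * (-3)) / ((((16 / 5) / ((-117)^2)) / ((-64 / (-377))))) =-41319720 / 29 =-1424817.93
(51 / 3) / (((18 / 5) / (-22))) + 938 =7507 / 9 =834.11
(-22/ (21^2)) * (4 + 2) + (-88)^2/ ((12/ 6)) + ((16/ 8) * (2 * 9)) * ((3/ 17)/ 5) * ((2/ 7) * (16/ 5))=241957076/ 62475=3872.86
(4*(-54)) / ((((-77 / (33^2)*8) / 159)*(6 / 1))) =141669 / 14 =10119.21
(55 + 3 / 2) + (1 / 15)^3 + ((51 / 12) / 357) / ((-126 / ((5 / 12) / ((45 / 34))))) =4036492043 / 71442000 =56.50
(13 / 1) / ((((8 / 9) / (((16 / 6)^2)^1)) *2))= 52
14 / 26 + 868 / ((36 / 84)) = 79009 / 39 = 2025.87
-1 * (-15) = 15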